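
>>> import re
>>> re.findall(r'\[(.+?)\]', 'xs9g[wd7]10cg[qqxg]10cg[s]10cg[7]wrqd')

A `+?`/`*?`/`{m,n}?` starts at its minimum and grows only as far as needed for what follows to match.
`findall` collects group 1 from each match (4 total).

['wd7', 'qqxg', 's', '7']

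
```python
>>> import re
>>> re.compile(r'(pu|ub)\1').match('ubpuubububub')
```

`\1` has to match the exact text group 1 already captured.
`re.match` only tries the pattern at the start of the string.
Here the pattern fails at index 0, so the call returns None.

None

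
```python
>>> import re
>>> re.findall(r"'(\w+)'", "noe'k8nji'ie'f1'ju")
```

['k8nji', 'f1']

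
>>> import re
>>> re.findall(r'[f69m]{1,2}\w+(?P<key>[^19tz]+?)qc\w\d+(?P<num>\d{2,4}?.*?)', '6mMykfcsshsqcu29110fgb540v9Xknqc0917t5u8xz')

[('n', '17')]

The `?` after the quantifier makes it lazy — it takes as little as possible before letting the rest of the pattern try.
2 groups means the one result is a tuple of 2 captured strings — 1 here.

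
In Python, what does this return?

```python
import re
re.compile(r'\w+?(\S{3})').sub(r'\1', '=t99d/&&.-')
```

'=99d/&&.-'

The pattern matches one or more of a word character (lazy); then exactly 3 of a non-whitespace character (captured).
Each match is replaced using the text its own group 1 captured.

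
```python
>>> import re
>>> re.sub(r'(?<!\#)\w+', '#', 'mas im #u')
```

`(?!…)`/`(?<!…)` only lets a position through if the neighbouring text does NOT match; no characters are consumed.
Matches: at [0:3] → 'mas'; at [4:6] → 'im'.
Each match is replaced by '#'.

'# # #u'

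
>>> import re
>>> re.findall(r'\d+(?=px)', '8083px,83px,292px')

['8083', '83', '292']

Because the assertion is zero-width, the text it checks is not consumed and won't appear in the result.
Matches: at [0:4] → '8083'; at [7:9] → '83'; at [12:15] → '292'.
No capturing groups, so `findall` returns the 3 full match strings.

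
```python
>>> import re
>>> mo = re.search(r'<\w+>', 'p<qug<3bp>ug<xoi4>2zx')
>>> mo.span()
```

The match spans [5:10] → '<3bp>'.

(5, 10)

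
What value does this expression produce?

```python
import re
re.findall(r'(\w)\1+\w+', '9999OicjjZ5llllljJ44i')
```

The backreference `\1` re-matches whatever the first group consumed, character for character.
With a single group, `findall` returns only what that group captured — 1 item.

['9']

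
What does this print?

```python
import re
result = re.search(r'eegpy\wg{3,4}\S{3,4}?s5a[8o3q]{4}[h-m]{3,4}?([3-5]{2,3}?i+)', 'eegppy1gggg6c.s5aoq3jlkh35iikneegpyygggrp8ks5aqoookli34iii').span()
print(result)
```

The match spans [30:58] → 'eegpyygggrp8ks5aqoookli34iii'.

(30, 58)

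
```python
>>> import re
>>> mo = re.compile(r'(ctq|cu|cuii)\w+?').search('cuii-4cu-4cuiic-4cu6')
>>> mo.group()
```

'cui'

The match spans [0:3] → 'cui'.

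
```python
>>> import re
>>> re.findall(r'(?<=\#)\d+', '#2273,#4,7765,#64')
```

['2273', '4', '64']

The positive lookaround only admits positions where the adjacent text matches; those characters stay outside the span.
Matches: at [1:5] → '2273'; at [7:8] → '4'; at [15:17] → '64'.
Since nothing is captured, `findall` lists the 3 matched substrings directly.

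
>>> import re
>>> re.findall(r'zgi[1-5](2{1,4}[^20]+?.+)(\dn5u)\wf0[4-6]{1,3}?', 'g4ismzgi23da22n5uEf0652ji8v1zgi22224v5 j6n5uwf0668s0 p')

[('2224v5 j', '6n5u')]

The pattern matches the literal 'zgi', then a character in [1-5]; then 1 to 4 of the literal '2', then one or more of any character except [20] (lazy), then one or more of any character (captured); then a digit, then the literal 'n5u' (captured); then a word character, then the literal 'f0', then 1 to 3 of a character in [4-6] (lazy).
Matches: at [28:48] match 'zgi22224v5 j6n5uwf06', groups = ('2224v5 j', '6n5u').
Multiple groups make `findall` return tuples — one 2-tuple for the one match.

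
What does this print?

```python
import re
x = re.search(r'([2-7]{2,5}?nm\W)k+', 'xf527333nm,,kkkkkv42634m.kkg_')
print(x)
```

None

This matches 2 to 5 of a character in [2-7] (lazy), then the literal 'nm', then a non-word character (captured); then one or more of a literal 'k'.
`re.search` tries every starting position until one works.
Here nothing in the string fits, so the call returns None.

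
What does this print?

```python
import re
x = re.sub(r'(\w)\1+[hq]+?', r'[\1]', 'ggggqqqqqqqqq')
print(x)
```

[g][q]

After group 1 captures some text, `\1` only succeeds where that same text appears again.
Each match is replaced using the text its own group 1 captured.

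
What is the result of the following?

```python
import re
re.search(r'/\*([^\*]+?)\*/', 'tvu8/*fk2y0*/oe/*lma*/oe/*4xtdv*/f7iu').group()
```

Unlike `match`, `search` isn't anchored — it looks for the pattern anywhere in the string.
The match spans [4:13] → '/*fk2y0*/'.
Captured: group 1 = 'fk2y0'.

'/*fk2y0*/'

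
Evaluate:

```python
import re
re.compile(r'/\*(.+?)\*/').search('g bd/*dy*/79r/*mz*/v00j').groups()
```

('dy',)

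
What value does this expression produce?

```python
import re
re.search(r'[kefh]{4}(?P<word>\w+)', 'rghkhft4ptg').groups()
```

The match spans [2:11] → 'hkhft4ptg'.
Captured: group 1 = 't4ptg'.

('t4ptg',)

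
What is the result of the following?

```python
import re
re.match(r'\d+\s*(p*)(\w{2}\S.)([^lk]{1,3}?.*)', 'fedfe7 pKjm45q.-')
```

None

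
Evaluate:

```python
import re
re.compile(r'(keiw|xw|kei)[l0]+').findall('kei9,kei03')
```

Matches: at [5:9] match 'kei0', group 1 = 'kei'.
With a single group, `findall` returns only what that group captured — 1 item.

['kei']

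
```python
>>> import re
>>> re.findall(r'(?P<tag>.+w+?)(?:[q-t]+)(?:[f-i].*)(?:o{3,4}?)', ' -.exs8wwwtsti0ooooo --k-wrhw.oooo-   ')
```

[' -.exs8wwwtsti0ooooo --k-w']

The pattern matches one or more of any character, then one or more of the literal 'w' (lazy) (captured as 'tag'); then one or more of a character in [q-t] (non-capturing group); then a character in [f-i], then zero or more of any character (non-capturing group); then 3 to 4 of a literal 'o' (lazy) (non-capturing group).
Walking the string: at [0:34] match ' -.exs8wwwtsti0ooooo --k-wrhw.oooo', group 1 = ' -.exs8wwwtsti0ooooo --k-w'.
One capturing group, so `findall` returns just the captured substring from the one match — 1 in all.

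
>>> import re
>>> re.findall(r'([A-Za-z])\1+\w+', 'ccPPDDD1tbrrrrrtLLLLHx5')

The backreference `\1` re-matches whatever the first group consumed, character for character.
With a single group, `findall` returns only what that group captured — 1 item.

['c']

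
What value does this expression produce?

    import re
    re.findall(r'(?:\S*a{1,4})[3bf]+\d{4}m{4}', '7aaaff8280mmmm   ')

Pattern: zero or more of a non-whitespace character, then 1 to 4 of a literal 'a' (non-capturing group); then one or more of one of [3bf], then exactly 4 of a digit, then exactly 4 of a literal 'm'.
Matches: at [0:14] → '7aaaff8280mmmm'.
No capturing groups, so `findall` returns the 1 full match string.

['7aaaff8280mmmm']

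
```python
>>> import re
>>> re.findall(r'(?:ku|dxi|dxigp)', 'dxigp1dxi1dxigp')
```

The regex engine tests alternatives in the order written; an earlier branch that matches wins even if a later one would match more.
Walking the string: at [0:3] → 'dxi'; at [6:9] → 'dxi'; at [10:13] → 'dxi'.
`findall` yields the raw match text (3 of them) because the pattern has no groups.

['dxi', 'dxi', 'dxi']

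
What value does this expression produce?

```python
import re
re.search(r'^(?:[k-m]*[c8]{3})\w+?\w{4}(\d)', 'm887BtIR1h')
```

This matches anchored at the start of the string; then zero or more of a character in [k-m], then exactly 3 of one of [c8] (non-capturing group); then one or more of a word character (lazy), then exactly 4 of a word character; then a digit (captured).
Unlike `match`, `search` isn't anchored — it looks for the pattern anywhere in the string.
Here the pattern never matches, so the call returns None.

None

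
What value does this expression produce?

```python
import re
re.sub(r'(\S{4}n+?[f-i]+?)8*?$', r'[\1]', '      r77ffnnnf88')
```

'      r[77ffnnnf]'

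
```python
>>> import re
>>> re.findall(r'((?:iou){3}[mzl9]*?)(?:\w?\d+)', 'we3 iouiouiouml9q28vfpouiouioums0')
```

['iouiouioum']

Pattern: the literal 'iou' repeated 3 times, then zero or more of one of [mzl9] (lazy) (captured); then optionally a word character, then one or more of a digit (non-capturing group).
The `?` after the quantifier makes it lazy — it takes as little as possible before letting the rest of the pattern try.
Walking the string: at [4:16] match 'iouiouiouml9', group 1 = 'iouiouioum'.
With a single group, `findall` returns only what that group captured — 1 item.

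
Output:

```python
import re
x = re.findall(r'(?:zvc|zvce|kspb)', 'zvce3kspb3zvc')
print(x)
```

The regex engine tests alternatives in the order written; an earlier branch that matches wins even if a later one would match more.
Walking the string: at [0:3] → 'zvc'; at [5:9] → 'kspb'; at [10:13] → 'zvc'.
With no groups in the pattern, `findall` gives back each whole match — 3 here.

['zvc', 'kspb', 'zvc']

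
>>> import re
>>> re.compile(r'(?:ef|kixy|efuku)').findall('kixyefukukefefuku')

['kixy', 'ef', 'ef', 'ef']

The regex engine tests alternatives in the order written; an earlier branch that matches wins even if a later one would match more.
With no groups in the pattern, `findall` gives back each whole match — 4 here.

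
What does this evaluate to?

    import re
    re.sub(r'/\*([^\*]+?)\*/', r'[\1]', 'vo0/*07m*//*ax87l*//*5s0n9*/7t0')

'vo0[07m][ax87l][5s0n9]7t0'

Each match is replaced using the text its own group 1 captured.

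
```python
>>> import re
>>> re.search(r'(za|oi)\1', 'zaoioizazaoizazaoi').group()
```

'oioi'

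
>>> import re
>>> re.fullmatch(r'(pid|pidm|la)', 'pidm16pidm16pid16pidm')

None

`re.fullmatch` is like wrapping the pattern in `^…$` (in single-line mode).
Here the pattern can't cover the whole string, so the call returns None.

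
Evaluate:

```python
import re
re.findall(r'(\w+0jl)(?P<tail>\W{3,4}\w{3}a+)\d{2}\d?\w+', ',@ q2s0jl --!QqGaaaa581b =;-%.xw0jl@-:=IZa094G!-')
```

[('q2s0jl', ' --!QqGaaaa')]

The pattern matches one or more of a word character, then the literal '0jl' (captured); then 3 to 4 of a non-word character, then exactly 3 of a word character, then one or more of a literal 'a' (captured as 'tail'); then exactly 2 of a digit, then optionally a digit; then one or more of a word character.
`findall` packs the 2 group values into a tuple for every match.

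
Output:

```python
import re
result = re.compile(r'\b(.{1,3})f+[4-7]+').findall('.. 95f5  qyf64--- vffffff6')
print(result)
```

['95', 'qy', 'vff']

Pattern: a word boundary (`\b`, zero-width); then 1 to 3 of any character (captured); then one or more of the literal 'f', then one or more of a character in [4-7].
Scanning left to right: at [3:7] match '95f5', group 1 = '95'; at [9:14] match 'qyf64', group 1 = 'qy'; at [18:26] match 'vffffff6', group 1 = 'vff'.
One capturing group, so `findall` returns just the captured substring from each match — 3 in all.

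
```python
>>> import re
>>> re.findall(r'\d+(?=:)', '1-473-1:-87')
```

The `(?=…)`/`(?<=…)` assertion just peeks at neighbouring text; it doesn't advance the match position.
With no groups in the pattern, `findall` gives back each whole match — 1 here.

['1']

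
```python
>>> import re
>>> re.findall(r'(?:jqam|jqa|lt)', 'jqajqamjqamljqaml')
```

['jqa', 'jqam', 'jqam', 'jqam']

The regex engine tests alternatives in the order written; an earlier branch that matches wins even if a later one would match more.
Matches: at [0:3] → 'jqa'; at [3:7] → 'jqam'; at [7:11] → 'jqam'; at [12:16] → 'jqam'.
With no groups in the pattern, `findall` gives back each whole match — 4 here.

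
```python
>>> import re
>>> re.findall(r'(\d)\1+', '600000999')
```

['0', '9']

`\1` has to match the exact text group 1 already captured.
With a single group, `findall` returns only what that group captured — 2 items.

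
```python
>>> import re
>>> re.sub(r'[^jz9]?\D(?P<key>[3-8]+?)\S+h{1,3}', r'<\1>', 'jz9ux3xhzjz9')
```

'jz9<3>zjz9'

Pattern: optionally any character except [jz9], then a non-digit; then one or more of a character in [3-8] (lazy) (captured as 'key'); then one or more of a non-whitespace character, then 1 to 3 of a literal 'h'.
Matches: at [3:8] → 'ux3xh'.
The replacement refers to a captured group, so each match is rewritten using its own captured text.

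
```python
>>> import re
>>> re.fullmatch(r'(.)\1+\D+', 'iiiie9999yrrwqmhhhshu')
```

None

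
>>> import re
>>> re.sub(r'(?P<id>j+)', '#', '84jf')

'84#f'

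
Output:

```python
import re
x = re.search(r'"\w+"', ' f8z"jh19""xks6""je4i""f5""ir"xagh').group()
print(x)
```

Unlike `match`, `search` isn't anchored — it looks for the pattern anywhere in the string.
The match spans [4:10] → '"jh19"'.

"jh19"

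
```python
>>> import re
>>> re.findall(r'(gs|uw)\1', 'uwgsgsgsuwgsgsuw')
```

['gs', 'gs']

A backreference is literal: `\1` must see the identical characters the first group matched.
`findall` collects group 1 from each match (2 total).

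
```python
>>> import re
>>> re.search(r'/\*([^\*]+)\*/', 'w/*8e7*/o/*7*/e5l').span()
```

`re.search` tries every starting position until one works.
The match spans [1:8] → '/*8e7*/'.
Captured: group 1 = '8e7'.

(1, 8)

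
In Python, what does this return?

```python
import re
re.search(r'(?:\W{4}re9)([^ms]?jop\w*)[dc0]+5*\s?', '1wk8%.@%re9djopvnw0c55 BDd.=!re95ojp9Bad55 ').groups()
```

Pattern: exactly 4 of a non-word character, then the literal 're9' (non-capturing group); then optionally any character except [ms], then the literal 'jop', then zero or more of a word character (captured); then one or more of one of [dc0], then zero or more of a literal '5', then optionally whitespace.
`re.search` tries every starting position until one works.
The match spans [4:23] → '%.@%re9djopvnw0c55 '.
Captured: group 1 = 'djopvnw0'.

('djopvnw0',)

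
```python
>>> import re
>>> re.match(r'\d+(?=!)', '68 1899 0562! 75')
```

None

`re.match` only tries the pattern at the start of the string.
Here position 0 doesn't satisfy it, so the call returns None.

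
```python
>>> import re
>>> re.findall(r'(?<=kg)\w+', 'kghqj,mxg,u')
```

['hqj']

Lookahead/lookbehind check context without consuming it, so the matched span excludes the asserted characters.
Walking the string: at [2:5] → 'hqj'.
No capturing groups, so `findall` returns the 1 full match string.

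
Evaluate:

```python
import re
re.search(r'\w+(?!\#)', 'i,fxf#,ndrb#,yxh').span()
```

The negative lookahead/lookbehind blocks any match where the forbidden context is present.
`re.search` tries every starting position until one works.
The match spans [0:1] → 'i'.

(0, 1)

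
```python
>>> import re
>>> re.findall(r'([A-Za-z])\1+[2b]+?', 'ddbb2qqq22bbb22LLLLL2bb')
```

['d', 'q', 'b', 'L']

The backreference `\1` re-matches whatever the first group consumed, character for character.
Walking the string: at [0:3] match 'ddb', group 1 = 'd'; at [5:9] match 'qqq2', group 1 = 'q'; at [10:14] match 'bbb2', group 1 = 'b'; at [15:21] match 'LLLLL2', group 1 = 'L'.
With a single group, `findall` returns only what that group captured — 4 items.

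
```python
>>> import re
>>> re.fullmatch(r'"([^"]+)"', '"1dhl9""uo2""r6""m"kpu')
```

None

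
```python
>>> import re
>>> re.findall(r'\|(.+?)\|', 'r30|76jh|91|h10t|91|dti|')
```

['76jh', 'h10t', 'dti']

Lazy quantifiers expand one character at a time until the remainder of the pattern can match.
One capturing group, so `findall` returns just the captured substring from each match — 3 in all.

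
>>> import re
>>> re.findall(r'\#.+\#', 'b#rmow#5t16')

['#rmow#']

Matches: at [1:7] → '#rmow#'.
`findall` yields the raw match text (1 of them) because the pattern has no groups.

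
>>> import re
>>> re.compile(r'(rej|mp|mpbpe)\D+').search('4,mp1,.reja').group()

`search` walks the string left to right and returns the first match it finds.
The match spans [7:11] → 'reja'.
Captured: group 1 = 'rej'.

'reja'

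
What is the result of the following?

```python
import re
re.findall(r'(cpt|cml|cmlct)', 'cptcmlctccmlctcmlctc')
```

Alternation tries branches left to right and keeps the first one that lets the overall match succeed at that position.
One capturing group, so `findall` returns just the captured substring from each match — 4 in all.

['cpt', 'cml', 'cml', 'cml']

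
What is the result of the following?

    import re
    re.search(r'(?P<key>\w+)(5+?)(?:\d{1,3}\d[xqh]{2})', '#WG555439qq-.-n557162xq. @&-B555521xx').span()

(1, 11)

This matches one or more of a word character (captured as 'key'); then one or more of a literal '5' (lazy) (captured); then 1 to 3 of a digit, then a digit, then exactly 2 of one of [xqh] (non-capturing group).
The match spans [1:11] → 'WG555439qq'.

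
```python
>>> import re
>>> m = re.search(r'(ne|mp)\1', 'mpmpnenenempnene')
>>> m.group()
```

`\1` is not a pattern — it's the concrete string captured by group 1, re-applied verbatim.
`re.search` tries every starting position until one works.
The match spans [0:4] → 'mpmp'.
Captured: group 1 = 'mp'.

'mpmp'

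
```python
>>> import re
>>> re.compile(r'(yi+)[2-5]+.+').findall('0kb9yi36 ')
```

Pattern: the literal 'y', then one or more of a literal 'i' (captured); then one or more of a character in [2-5], then one or more of any character.
Matches: at [4:9] match 'yi36 ', group 1 = 'yi'.
One capturing group, so `findall` returns just the captured substring from the one match — 1 in all.

['yi']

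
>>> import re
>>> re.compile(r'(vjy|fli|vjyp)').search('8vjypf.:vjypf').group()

The regex engine tests alternatives in the order written; an earlier branch that matches wins even if a later one would match more.
The match spans [1:4] → 'vjy'.

'vjy'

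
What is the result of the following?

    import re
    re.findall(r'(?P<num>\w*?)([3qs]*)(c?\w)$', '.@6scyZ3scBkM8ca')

[('6scyZ3scBkM8', '', 'ca')]

The `?` after the quantifier makes it lazy — it takes as little as possible before letting the rest of the pattern try.
With 3 capturing groups, `findall` returns a 3-tuple per match.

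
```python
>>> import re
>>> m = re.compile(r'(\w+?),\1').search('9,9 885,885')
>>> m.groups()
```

('9',)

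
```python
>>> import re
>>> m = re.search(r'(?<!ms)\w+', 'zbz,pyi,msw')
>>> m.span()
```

The negative lookahead/lookbehind blocks any match where the forbidden context is present.
The match spans [0:3] → 'zbz'.

(0, 3)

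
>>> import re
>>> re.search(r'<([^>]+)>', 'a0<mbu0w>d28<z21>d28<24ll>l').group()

`re.search` scans for the first position where the pattern succeeds.
The match spans [2:9] → '<mbu0w>'.
Captured: group 1 = 'mbu0w'.

'<mbu0w>'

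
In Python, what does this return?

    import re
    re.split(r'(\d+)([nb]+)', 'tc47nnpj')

Pattern: one or more of a digit (captured); then one or more of one of [nb] (captured).
Because the pattern has a capturing group, `split` also inserts each captured text between the pieces.

['tc', '47', 'nn', 'pj']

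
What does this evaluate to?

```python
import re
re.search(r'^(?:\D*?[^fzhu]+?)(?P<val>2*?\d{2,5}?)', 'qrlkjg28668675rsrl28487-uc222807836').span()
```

(0, 8)

Pattern: anchored at the start of the string; then zero or more of a non-digit (lazy), then one or more of any character except [fzhu] (lazy) (non-capturing group); then zero or more of the literal '2' (lazy), then 2 to 5 of a digit (lazy) (captured as 'val').
The `?` after the quantifier makes it lazy — it takes as little as possible before letting the rest of the pattern try.
`re.search` tries every starting position until one works.
The match spans [0:8] → 'qrlkjg28'.
Captured: group 1 = '28'.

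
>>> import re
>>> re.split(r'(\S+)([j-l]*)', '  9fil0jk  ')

['  ', '9fil0jk', '', '  ']

Pattern: one or more of a non-whitespace character (captured); then zero or more of a character in [j-l] (captured).
Matches to split on: at [2:9] → '9fil0jk'.
With a capturing group present, the delimiter's captured portion is kept in the result list.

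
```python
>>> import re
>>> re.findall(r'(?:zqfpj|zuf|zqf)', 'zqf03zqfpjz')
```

['zqf', 'zqfpj']

The regex engine tests alternatives in the order written; an earlier branch that matches wins even if a later one would match more.
Matches: at [0:3] → 'zqf'; at [5:10] → 'zqfpj'.
`findall` yields the raw match text (2 of them) because the pattern has no groups.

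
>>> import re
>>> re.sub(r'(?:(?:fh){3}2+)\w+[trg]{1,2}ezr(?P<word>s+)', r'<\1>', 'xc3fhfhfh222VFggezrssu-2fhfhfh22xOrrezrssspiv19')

The pattern matches the literal 'fh' repeated 3 times, then one or more of the literal '2' (non-capturing group); then one or more of a word character, then 1 to 2 of one of [trg], then the literal 'ezr'; then one or more of a literal 's' (captured as 'word').
Matches: at [3:21] → 'fhfhfh222VFggezrss'; at [24:42] → 'fhfhfh22xOrrezrsss'.
The replacement refers to a captured group, so each match is rewritten using its own captured text.

'xc3<ss>u-2<sss>piv19'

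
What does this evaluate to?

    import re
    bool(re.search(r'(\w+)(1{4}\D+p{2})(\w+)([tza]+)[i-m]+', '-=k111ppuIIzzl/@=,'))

False

Here no position works, so the call returns None, and `bool(None)` is False.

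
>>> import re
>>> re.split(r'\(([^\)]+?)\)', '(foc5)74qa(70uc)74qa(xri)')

['', 'foc5', '74qa', '70uc', '74qa', 'xri', '']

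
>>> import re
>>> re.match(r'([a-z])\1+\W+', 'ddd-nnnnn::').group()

'ddd-'

A backreference is literal: `\1` must see the identical characters the first group matched.
`match` is anchored at position 0; if the pattern doesn't fit there, it returns None.
The match spans [0:4] → 'ddd-'.
Captured: group 1 = 'd'.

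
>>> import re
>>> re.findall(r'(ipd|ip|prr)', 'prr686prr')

['prr', 'prr']

Matches: at [0:3] match 'prr', group 1 = 'prr'; at [6:9] match 'prr', group 1 = 'prr'.
With a single group, `findall` returns only what that group captured — 2 items.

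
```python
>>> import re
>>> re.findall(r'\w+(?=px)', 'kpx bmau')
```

The lookaround is zero-width — it requires the adjacent text to match without consuming it, so the asserted text isn't part of the match.
Matches: at [0:1] → 'k'.
No capturing groups, so `findall` returns the 1 full match string.

['k']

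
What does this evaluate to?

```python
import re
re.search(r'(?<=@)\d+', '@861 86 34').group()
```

Lookahead/lookbehind check context without consuming it, so the matched span excludes the asserted characters.
The match spans [1:4] → '861'.

'861'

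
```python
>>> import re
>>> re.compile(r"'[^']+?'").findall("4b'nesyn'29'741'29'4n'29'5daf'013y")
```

With no groups in the pattern, `findall` gives back each whole match — 4 here.

["'nesyn'", "'741'", "'4n'", "'5daf'"]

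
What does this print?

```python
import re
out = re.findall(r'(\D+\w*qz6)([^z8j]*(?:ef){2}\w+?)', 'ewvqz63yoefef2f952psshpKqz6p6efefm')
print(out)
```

[('ewvqz63yoefef2f952psshpKqz6', 'p6efefm')]

The pattern matches one or more of a non-digit, then zero or more of a word character, then the literal 'qz6' (captured); then zero or more of any character except [z8j], then the literal 'ef' repeated 2 times, then one or more of a word character (lazy) (captured).
Walking the string: at [0:34] match 'ewvqz63yoefef2f952psshpKqz6p6efefm', groups = ('ewvqz63yoefef2f952psshpKqz6', 'p6efefm').
With 2 capturing groups, `findall` returns a 2-tuple per match.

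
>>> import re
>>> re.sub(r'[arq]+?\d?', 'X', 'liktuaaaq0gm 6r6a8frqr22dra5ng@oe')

A non-greedy quantifier consumes as few characters as it can — just enough that the remainder of the pattern still matches from where it stops; whatever follows it matches normally.
Every occurrence is swapped for 'X'.

'liktuXXXXgm 6XXfXXX2dXXng@oe'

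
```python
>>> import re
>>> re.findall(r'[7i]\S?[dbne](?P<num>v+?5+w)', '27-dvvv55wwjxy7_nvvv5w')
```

['vvv55w', 'vvv5w']

Pattern: one of [7i], then optionally a non-whitespace character, then one of [dbne]; then one or more of a literal 'v' (lazy), then one or more of a literal '5', then a literal 'w' (captured as 'num').
Matches: at [1:10] match '7-dvvv55w', group 1 = 'vvv55w'; at [14:22] match '7_nvvv5w', group 1 = 'vvv5w'.
Because there's exactly one group, `findall` drops the full match and keeps group 1 from each hit.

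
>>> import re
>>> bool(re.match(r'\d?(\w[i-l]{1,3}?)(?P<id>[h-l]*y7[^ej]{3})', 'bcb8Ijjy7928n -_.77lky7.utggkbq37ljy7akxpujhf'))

False

Pattern: optionally a digit; then a word character, then 1 to 3 of a character in [i-l] (lazy) (captured); then zero or more of a character in [h-l], then the literal 'y7', then exactly 3 of any character except [ej] (captured as 'id').
`re.match` only tries the pattern at the start of the string.
Here the string doesn't start with a match, so the call returns None, and `bool(None)` is False.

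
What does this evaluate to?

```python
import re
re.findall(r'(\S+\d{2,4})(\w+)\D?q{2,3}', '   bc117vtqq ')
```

2 groups means the one result is a tuple of 2 captured strings — 1 here.

[('bc117', 'vt')]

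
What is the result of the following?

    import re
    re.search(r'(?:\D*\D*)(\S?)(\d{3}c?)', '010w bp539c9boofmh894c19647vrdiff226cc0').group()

The pattern matches zero or more of a non-digit, then zero or more of a non-digit (non-capturing group); then optionally a non-whitespace character (captured); then exactly 3 of a digit, then optionally a literal 'c' (captured).
`re.search` tries every starting position until one works.
The match spans [0:3] → '010'.
Captured: group 1 = '', group 2 = '010'.

'010'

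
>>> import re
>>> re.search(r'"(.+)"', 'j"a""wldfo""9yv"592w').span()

(1, 16)

`search` walks the string left to right and returns the first match it finds.
The match spans [1:16] → '"a""wldfo""9yv"'.
Captured: group 1 = 'a""wldfo""9yv'.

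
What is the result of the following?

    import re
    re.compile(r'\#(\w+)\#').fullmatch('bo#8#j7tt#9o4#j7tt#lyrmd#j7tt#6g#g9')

None

`re.fullmatch` requires the pattern to consume the entire string.
Here the string isn't matched end-to-end, so the call returns None.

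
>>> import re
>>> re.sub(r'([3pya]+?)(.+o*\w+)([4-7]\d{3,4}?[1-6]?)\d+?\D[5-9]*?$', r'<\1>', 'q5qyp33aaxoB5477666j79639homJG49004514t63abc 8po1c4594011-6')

Because the quantifier is non-greedy, it stops expanding at the earliest point where the rest of the pattern can succeed.
Each match is replaced using the text its own group 1 captured.

'q5q<y>'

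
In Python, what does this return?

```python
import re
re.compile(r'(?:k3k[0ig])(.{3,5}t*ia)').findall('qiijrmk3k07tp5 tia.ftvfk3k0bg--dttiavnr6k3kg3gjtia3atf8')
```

This matches the literal 'k3k', then one of [0ig] (non-capturing group); then 3 to 5 of any character, then zero or more of a literal 't', then the literal 'ia' (captured).
Matches: at [6:18] match 'k3k07tp5 tia', group 1 = '7tp5 tia'; at [23:36] match 'k3k0bg--dttia', group 1 = 'bg--dttia'; at [40:50] match 'k3kg3gjtia', group 1 = '3gjtia'.
With a single group, `findall` returns only what that group captured — 3 items.

['7tp5 tia', 'bg--dttia', '3gjtia']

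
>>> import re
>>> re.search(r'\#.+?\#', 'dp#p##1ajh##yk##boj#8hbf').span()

(2, 5)

The match spans [2:5] → '#p#'.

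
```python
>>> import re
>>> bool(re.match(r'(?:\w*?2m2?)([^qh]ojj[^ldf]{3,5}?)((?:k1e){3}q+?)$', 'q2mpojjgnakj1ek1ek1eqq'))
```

False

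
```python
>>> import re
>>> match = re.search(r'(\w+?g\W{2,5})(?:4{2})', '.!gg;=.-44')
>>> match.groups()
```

('gg;=.-',)

The match spans [2:10] → 'gg;=.-44'.
Captured: group 1 = 'gg;=.-'.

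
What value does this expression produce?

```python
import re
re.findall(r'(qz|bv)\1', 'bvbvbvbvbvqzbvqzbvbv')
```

['bv', 'bv', 'bv']

The backreference `\1` re-matches whatever the first group consumed, character for character.
One capturing group, so `findall` returns just the captured substring from each match — 3 in all.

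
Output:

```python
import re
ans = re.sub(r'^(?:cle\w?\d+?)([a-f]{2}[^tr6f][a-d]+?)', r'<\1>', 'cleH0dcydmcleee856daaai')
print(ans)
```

Pattern: anchored at the start of the string; then the literal 'cle', then optionally a word character, then one or more of a digit (lazy) (non-capturing group); then exactly 2 of a character in [a-f], then any character except [tr6f], then one or more of a character in [a-d] (lazy) (captured).
Matches: at [0:9] → 'cleH0dcyd'.
Each match is replaced using the text its own group 1 captured.

<dcyd>mcleee856daaai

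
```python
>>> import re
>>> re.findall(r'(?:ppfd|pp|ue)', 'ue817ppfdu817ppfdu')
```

['ue', 'ppfd', 'ppfd']

Alternation tries branches left to right and keeps the first one that lets the overall match succeed at that position.
Matches: at [0:2] → 'ue'; at [5:9] → 'ppfd'; at [13:17] → 'ppfd'.
`findall` yields the raw match text (3 of them) because the pattern has no groups.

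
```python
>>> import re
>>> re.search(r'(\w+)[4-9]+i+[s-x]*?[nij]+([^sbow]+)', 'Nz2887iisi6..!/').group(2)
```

'6..!/'

Pattern: one or more of a word character (captured); then one or more of a character in [4-9]; then one or more of the literal 'i', then zero or more of a character in [s-x] (lazy), then one or more of one of [nij]; then one or more of any character except [sbow] (captured).
`re.search` tries every starting position until one works.
The match spans [0:15] → 'Nz2887iisi6..!/'.
Captured: group 1 = 'Nz288', group 2 = '6..!/'.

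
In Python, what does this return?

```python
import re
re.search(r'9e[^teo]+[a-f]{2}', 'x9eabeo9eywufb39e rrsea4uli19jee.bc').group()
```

'9eabe'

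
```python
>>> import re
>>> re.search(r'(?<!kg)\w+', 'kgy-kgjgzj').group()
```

'kgy'

The negative lookaround is zero-width — it rules out positions where the adjacent text would match, without consuming anything.
`search` walks the string left to right and returns the first match it finds.
The match spans [0:3] → 'kgy'.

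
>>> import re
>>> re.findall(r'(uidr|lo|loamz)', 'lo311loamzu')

['lo', 'lo']

Branches in `(...|...)` are attempted left-to-right; the first branch that allows the whole pattern to succeed is taken.
One capturing group, so `findall` returns just the captured substring from each match — 2 in all.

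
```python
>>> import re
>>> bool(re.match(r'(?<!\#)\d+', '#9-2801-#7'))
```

False

`re.match` won't scan ahead — the pattern has to work from the very first character.
Here the string doesn't start with a match, so the call returns None, and `bool(None)` is False.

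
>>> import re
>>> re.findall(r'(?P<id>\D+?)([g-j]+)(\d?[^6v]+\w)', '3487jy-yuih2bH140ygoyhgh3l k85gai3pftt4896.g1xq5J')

A `+?`/`*?`/`{m,n}?` starts at its minimum and grows only as far as needed for what follows to match.
Multiple groups make `findall` return tuples — one 3-tuple for each match.

[('jy-yu', 'ih', '2bH140ygoyhgh3l k85gai3pftt4896'), ('.', 'g', '1xq5J')]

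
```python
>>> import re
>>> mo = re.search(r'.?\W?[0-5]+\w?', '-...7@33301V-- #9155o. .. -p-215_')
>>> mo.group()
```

The match spans [4:12] → '7@33301V'.

'7@33301V'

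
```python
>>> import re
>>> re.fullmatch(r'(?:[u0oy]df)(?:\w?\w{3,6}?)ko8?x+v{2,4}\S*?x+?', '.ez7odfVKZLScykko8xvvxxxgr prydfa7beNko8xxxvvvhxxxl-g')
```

Pattern: one of [u0oy], then the literal 'df' (non-capturing group); then optionally a word character, then 3 to 6 of a word character (lazy) (non-capturing group); then the literal 'ko', then optionally the literal '8'; then one or more of the literal 'x', then 2 to 4 of the literal 'v'; then zero or more of a non-whitespace character (lazy), then one or more of the literal 'x' (lazy).
For `fullmatch`, every character of the input must be accounted for by the pattern.
Here the pattern can't cover the whole string, so the call returns None.

None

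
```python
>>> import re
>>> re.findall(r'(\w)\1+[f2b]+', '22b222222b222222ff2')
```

['2']

The backreference `\1` re-matches whatever the first group consumed, character for character.
Scanning left to right: at [0:19] match '22b222222b222222ff2', group 1 = '2'.
Because there's exactly one group, `findall` drops the full match and keeps group 1 from the one hit.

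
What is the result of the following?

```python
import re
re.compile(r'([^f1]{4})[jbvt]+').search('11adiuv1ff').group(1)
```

The match spans [2:7] → 'adiuv'.
Captured: group 1 = 'adiu'.

'adiu'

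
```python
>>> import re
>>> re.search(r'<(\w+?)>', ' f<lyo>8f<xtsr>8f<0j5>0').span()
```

(2, 7)

`search` walks the string left to right and returns the first match it finds.
The match spans [2:7] → '<lyo>'.
Captured: group 1 = 'lyo'.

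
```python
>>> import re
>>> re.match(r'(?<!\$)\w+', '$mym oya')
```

None

`(?!…)`/`(?<!…)` only lets a position through if the neighbouring text does NOT match; no characters are consumed.
With `match`, the pattern is implicitly anchored at the beginning.
Here the pattern fails at index 0, so the call returns None.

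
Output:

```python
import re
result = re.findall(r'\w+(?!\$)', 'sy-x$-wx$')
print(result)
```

The negative lookaround is zero-width — it rules out positions where the adjacent text would match, without consuming anything.
No capturing groups, so `findall` returns the 2 full match strings.

['sy', 'w']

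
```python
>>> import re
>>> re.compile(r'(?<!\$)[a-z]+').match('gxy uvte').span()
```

(0, 3)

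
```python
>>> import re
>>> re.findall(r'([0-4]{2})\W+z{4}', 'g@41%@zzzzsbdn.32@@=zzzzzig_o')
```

['41', '32']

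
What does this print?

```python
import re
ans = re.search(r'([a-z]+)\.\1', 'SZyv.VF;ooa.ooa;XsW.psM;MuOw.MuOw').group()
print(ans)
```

ooa.ooa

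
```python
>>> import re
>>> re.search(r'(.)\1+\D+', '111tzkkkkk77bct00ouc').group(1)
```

'1'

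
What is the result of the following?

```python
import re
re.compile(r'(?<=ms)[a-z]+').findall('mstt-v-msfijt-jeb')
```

['tt', 'fijt']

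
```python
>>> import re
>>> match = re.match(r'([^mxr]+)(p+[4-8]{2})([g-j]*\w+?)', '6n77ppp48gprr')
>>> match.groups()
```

The match spans [0:11] → '6n77ppp48gp'.
Captured: group 1 = '6n77pp', group 2 = 'p48', group 3 = 'gp'.

('6n77pp', 'p48', 'gp')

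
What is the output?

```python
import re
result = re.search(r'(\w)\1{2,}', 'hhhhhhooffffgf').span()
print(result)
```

After group 1 captures some text, `\1` only succeeds where that same text appears again.
The match spans [0:6] → 'hhhhhh'.

(0, 6)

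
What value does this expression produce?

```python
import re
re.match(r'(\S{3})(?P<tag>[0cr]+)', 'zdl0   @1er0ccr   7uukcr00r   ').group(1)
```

The match spans [0:4] → 'zdl0'.
Captured: group 1 = 'zdl', group 2 = '0'.

'zdl'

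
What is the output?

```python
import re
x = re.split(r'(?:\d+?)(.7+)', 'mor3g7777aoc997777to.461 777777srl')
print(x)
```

['mor', 'g7777', 'aoc', '97777', 'to.', ' 777777', 'srl']

Pattern: one or more of a digit (lazy) (non-capturing group); then any character, then one or more of the literal '7' (captured).
A non-greedy quantifier consumes as few characters as it can — just enough that the remainder of the pattern still matches from where it stops; whatever follows it matches normally.
Matches to split on: at [3:9] → '3g7777'; at [12:18] → '997777'; at [21:31] → '461 777777'.
Because the pattern has a capturing group, `split` also inserts each captured text between the pieces.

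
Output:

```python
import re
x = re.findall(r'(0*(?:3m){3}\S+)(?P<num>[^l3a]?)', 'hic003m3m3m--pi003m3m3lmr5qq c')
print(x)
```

[('003m3m3m--pi003m3m3lmr5qq', ' ')]

This matches zero or more of the literal '0', then the literal '3m' repeated 3 times, then one or more of a non-whitespace character (captured); then optionally any character except [l3a] (captured as 'num').
With 2 capturing groups, `findall` returns a 2-tuple per match.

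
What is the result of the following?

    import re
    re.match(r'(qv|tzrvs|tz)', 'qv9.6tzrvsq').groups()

`re.match` won't scan ahead — the pattern has to work from the very first character.
The match spans [0:2] → 'qv'.
Captured: group 1 = 'qv'.

('qv',)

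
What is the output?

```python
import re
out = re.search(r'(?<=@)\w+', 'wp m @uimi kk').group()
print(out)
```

The positive lookaround only admits positions where the adjacent text matches; those characters stay outside the span.
The match spans [6:10] → 'uimi'.

uimi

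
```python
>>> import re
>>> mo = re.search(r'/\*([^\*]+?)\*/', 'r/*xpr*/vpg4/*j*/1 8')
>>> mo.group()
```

'/*xpr*/'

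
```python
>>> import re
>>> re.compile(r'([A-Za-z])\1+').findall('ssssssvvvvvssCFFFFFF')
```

['s', 'v', 's', 'F']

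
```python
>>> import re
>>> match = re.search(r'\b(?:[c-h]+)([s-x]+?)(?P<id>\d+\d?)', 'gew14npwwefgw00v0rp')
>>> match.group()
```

'gew14'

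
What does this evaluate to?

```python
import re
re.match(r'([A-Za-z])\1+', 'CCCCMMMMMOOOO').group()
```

'CCCC'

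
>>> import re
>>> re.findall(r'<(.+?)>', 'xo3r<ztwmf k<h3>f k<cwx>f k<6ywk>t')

`findall` collects group 1 from each match (3 total).

['ztwmf k<h3', 'cwx', '6ywk']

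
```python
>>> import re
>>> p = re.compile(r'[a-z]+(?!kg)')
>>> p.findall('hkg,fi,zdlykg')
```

['hkg', 'fi', 'zdlykg']

Because the assertion is negative and zero-width, positions next to the forbidden text are skipped.
Walking the string: at [0:3] → 'hkg'; at [4:6] → 'fi'; at [7:13] → 'zdlykg'.
`findall` yields the raw match text (3 of them) because the pattern has no groups.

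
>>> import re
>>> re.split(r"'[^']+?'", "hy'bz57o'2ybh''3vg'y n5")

['hy', "2ybh'", 'y n5']

`split` removes every match and returns the 3 fragments in between.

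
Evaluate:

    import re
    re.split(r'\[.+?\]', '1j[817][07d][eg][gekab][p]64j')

['1j', '', '', '', '', '64j']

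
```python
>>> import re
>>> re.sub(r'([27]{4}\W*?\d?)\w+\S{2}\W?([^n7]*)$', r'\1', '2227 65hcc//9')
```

The pattern matches exactly 4 of one of [27], then zero or more of a non-word character (lazy), then optionally a digit (captured); then one or more of a word character; then exactly 2 of a non-whitespace character, then optionally a non-word character; then zero or more of any character except [n7] (captured); then anchored at the end.
Matches: at [0:13] → '2227 65hcc//9'.
The replacement refers to a captured group, so each match is rewritten using its own captured text.

'2227 6'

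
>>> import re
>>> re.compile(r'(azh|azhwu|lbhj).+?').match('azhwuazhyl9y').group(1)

The match spans [0:4] → 'azhw'.
Captured: group 1 = 'azh'.

'azh'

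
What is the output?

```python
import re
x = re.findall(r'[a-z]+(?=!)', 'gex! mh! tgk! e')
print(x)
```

['gex', 'mh', 'tgk']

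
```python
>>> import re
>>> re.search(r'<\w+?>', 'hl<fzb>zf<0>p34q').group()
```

'<fzb>'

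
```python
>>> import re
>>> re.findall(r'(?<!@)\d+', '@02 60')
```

A negative assertion filters positions out without eating any characters.
Matches: at [2:3] → '2'; at [4:6] → '60'.
No capturing groups, so `findall` returns the 2 full match strings.

['2', '60']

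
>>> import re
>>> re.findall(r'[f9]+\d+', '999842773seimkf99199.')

['999842773', 'f99199']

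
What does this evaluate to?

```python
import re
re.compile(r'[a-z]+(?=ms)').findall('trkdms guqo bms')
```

The lookaround is zero-width — it requires the adjacent text to match without consuming it, so the asserted text isn't part of the match.
`findall` yields the raw match text (2 of them) because the pattern has no groups.

['trkd', 'b']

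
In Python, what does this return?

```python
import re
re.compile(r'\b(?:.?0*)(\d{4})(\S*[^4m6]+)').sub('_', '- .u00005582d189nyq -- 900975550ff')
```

`sub` substitutes '_' at each match site.

'- ._'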